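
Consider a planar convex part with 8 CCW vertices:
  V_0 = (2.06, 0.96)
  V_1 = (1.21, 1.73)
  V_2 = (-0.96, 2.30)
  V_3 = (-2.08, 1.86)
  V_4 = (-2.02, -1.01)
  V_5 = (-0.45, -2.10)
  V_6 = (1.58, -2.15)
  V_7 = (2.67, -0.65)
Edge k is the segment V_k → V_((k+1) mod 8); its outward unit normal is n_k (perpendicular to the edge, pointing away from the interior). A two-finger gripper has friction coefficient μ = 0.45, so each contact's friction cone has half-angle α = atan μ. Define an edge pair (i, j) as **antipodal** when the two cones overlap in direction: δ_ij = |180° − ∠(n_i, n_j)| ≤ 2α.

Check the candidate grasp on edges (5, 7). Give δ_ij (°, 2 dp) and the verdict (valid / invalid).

δ = 67.84°, invalid

α = atan 0.45 = 24.23°;  2α = 48.46°
edge 5: e_5 = (+2.03, -0.05);  n_5 = (-0.0246, -0.9997)
edge 7: e_7 = (-0.61, +1.61);  n_7 = (+0.9351, +0.3543)
∠(n_5, n_7) = 112.16°
δ = |180° − 112.16°| = 67.84°
67.84° > 2α = 48.46°  →  invalid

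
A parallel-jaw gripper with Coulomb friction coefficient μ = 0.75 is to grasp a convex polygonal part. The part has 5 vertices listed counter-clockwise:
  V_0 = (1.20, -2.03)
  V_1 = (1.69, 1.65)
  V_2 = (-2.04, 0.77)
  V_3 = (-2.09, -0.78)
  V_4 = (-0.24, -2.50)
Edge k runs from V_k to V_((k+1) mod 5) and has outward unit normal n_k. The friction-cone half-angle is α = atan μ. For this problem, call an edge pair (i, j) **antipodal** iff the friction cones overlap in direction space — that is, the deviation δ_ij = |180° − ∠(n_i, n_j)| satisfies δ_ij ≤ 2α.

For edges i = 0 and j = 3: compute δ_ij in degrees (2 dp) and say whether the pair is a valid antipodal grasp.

δ = 54.67°, valid

α = atan 0.75 = 36.87°;  2α = 73.74°
edge 0: e_0 = (+0.49, +3.68);  n_0 = (+0.9913, -0.1320)
edge 3: e_3 = (+1.85, -1.72);  n_3 = (-0.6809, -0.7324)
∠(n_0, n_3) = 125.33°
δ = |180° − 125.33°| = 54.67°
54.67° ≤ 2α = 73.74°  →  valid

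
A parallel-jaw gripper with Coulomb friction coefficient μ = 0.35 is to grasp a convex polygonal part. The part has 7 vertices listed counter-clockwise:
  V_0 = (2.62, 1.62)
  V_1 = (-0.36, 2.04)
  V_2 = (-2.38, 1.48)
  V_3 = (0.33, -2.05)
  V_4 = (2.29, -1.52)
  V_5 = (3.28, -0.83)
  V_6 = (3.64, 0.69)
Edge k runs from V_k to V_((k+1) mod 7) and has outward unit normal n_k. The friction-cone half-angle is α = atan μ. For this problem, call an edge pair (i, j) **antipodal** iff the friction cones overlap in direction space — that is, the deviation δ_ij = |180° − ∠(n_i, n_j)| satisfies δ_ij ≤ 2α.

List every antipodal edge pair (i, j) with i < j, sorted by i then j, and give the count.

count = 4; pairs: (0,3), (1,3), (1,4), (2,6)

α = atan 0.35 = 19.29°;  2α = 38.58°
n_0 = (+0.1396, +0.9902)
n_1 = (-0.2672, +0.9637)
n_2 = (-0.7932, -0.6090)
n_3 = (+0.2610, -0.9653)
n_4 = (+0.5718, -0.8204)
n_5 = (+0.9731, -0.2305)
n_6 = (+0.6738, +0.7390)
  (0,1): δ = 156.48°  ·
  (0,2): δ = 44.46°  ·
  (0,3): δ = 23.15°  ✓
  (0,4): δ = 42.90°  ·
  (0,5): δ = 84.70°  ·
  (0,6): δ = 145.66°  ·
  (1,2): δ = 67.98°  ·
  (1,3): δ = 0.36°  ✓
  (1,4): δ = 19.38°  ✓
  (1,5): δ = 61.18°  ·
  (1,6): δ = 122.15°  ·
  (2,3): δ = 112.38°  ·
  (2,4): δ = 92.64°  ·
  (2,5): δ = 50.84°  ·
  (2,6): δ = 10.13°  ✓
  (3,4): δ = 160.26°  ·
  (3,5): δ = 118.46°  ·
  (3,6): δ = 57.49°  ·
  (4,5): δ = 138.20°  ·
  (4,6): δ = 77.23°  ·
  (5,6): δ = 119.03°  ·
antipodal pairs: 4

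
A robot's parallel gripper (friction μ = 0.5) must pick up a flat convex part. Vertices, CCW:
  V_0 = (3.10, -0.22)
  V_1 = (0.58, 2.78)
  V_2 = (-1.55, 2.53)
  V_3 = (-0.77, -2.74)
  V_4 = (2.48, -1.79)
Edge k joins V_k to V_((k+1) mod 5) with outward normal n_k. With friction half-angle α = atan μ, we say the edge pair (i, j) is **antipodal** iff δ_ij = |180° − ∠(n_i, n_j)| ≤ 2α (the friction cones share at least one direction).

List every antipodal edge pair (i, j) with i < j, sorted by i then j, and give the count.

α = atan 0.5 = 26.57°;  2α = 53.13°
n_0 = (+0.7657, +0.6432)
n_1 = (-0.1166, +0.9932)
n_2 = (-0.9892, -0.1464)
n_3 = (+0.2806, -0.9598)
n_4 = (+0.9301, -0.3673)
  (0,1): δ = 123.34°  ·
  (0,2): δ = 31.61°  ✓
  (0,3): δ = 66.26°  ·
  (0,4): δ = 118.42°  ·
  (1,2): δ = 88.28°  ·
  (1,3): δ = 9.60°  ✓
  (1,4): δ = 61.76°  ·
  (2,3): δ = 82.13°  ·
  (2,4): δ = 29.97°  ✓
  (3,4): δ = 127.84°  ·
antipodal pairs: 3

count = 3; pairs: (0,2), (1,3), (2,4)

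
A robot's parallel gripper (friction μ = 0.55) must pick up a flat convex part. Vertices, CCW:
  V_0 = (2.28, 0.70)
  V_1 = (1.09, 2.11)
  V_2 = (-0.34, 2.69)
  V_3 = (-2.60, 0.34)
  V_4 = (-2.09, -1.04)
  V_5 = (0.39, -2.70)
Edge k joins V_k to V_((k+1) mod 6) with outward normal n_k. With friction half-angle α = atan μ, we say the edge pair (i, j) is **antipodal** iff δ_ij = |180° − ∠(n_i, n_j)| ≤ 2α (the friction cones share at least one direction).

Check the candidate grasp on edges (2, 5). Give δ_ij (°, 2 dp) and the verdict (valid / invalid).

δ = 14.81°, valid

α = atan 0.55 = 28.81°;  2α = 57.62°
edge 2: e_2 = (-2.26, -2.35);  n_2 = (-0.7208, +0.6932)
edge 5: e_5 = (+1.89, +3.40);  n_5 = (+0.8740, -0.4859)
∠(n_2, n_5) = 165.19°
δ = |180° − 165.19°| = 14.81°
14.81° ≤ 2α = 57.62°  →  valid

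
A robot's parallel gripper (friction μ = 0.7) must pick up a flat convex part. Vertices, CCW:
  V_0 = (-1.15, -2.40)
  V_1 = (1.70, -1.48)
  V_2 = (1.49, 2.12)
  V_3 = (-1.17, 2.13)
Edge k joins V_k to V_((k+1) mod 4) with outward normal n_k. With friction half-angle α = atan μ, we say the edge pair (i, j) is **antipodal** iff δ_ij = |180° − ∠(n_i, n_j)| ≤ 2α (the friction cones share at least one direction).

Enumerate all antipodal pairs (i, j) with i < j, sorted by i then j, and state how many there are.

count = 2; pairs: (0,2), (1,3)

α = atan 0.7 = 34.99°;  2α = 69.98°
n_0 = (+0.3072, -0.9516)
n_1 = (+0.9983, +0.0582)
n_2 = (+0.0038, +1.0000)
n_3 = (-1.0000, -0.0044)
  (0,1): δ = 104.55°  ·
  (0,2): δ = 18.11°  ✓
  (0,3): δ = 72.36°  ·
  (1,2): δ = 93.55°  ·
  (1,3): δ = 3.09°  ✓
  (2,3): δ = 89.53°  ·
antipodal pairs: 2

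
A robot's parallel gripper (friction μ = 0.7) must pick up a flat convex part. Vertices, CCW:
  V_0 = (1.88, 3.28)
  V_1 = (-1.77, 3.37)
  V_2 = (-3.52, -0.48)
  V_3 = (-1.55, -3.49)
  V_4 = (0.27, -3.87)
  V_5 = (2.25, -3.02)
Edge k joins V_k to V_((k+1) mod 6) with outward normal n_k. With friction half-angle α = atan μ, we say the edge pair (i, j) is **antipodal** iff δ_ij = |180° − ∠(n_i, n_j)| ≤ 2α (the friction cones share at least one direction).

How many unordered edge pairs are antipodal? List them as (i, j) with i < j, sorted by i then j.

α = atan 0.7 = 34.99°;  2α = 69.98°
n_0 = (+0.0247, +0.9997)
n_1 = (-0.9104, +0.4138)
n_2 = (-0.8367, -0.5476)
n_3 = (-0.2044, -0.9789)
n_4 = (+0.3945, -0.9189)
n_5 = (+0.9983, +0.0586)
  (0,1): δ = 113.03°  ·
  (0,2): δ = 55.38°  ✓
  (0,3): δ = 10.38°  ✓
  (0,4): δ = 24.65°  ✓
  (0,5): δ = 94.77°  ·
  (1,2): δ = 122.35°  ·
  (1,3): δ = 77.35°  ·
  (1,4): δ = 42.32°  ✓
  (1,5): δ = 27.81°  ✓
  (2,3): δ = 135.00°  ·
  (2,4): δ = 99.97°  ·
  (2,5): δ = 29.84°  ✓
  (3,4): δ = 144.97°  ·
  (3,5): δ = 74.85°  ·
  (4,5): δ = 109.87°  ·
antipodal pairs: 6

count = 6; pairs: (0,2), (0,3), (0,4), (1,4), (1,5), (2,5)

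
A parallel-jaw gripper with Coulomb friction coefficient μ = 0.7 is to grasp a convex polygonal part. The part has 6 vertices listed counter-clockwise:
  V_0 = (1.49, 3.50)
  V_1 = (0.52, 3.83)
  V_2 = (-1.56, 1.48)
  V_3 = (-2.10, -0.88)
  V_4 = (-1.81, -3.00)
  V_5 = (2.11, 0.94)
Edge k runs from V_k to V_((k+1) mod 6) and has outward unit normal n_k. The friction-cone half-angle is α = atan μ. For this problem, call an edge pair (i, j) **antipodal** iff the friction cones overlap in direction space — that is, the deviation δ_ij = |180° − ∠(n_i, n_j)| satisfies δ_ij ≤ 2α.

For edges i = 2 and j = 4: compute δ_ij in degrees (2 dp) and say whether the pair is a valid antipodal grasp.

δ = 31.97°, valid

α = atan 0.7 = 34.99°;  2α = 69.98°
edge 2: e_2 = (-0.54, -2.36);  n_2 = (-0.9748, +0.2230)
edge 4: e_4 = (+3.92, +3.94);  n_4 = (+0.7089, -0.7053)
∠(n_2, n_4) = 148.03°
δ = |180° − 148.03°| = 31.97°
31.97° ≤ 2α = 69.98°  →  valid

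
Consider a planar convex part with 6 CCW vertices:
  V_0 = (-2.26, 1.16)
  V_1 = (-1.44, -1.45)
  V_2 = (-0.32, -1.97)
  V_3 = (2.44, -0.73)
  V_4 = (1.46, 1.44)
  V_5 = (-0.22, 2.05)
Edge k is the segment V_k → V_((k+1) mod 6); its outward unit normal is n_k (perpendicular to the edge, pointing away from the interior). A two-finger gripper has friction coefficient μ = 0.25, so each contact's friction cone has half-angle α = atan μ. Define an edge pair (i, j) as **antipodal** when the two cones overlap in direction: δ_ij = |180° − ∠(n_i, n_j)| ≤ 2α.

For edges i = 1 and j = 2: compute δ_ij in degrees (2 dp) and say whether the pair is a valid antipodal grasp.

δ = 130.90°, invalid

α = atan 0.25 = 14.04°;  2α = 28.07°
edge 1: e_1 = (+1.12, -0.52);  n_1 = (-0.4211, -0.9070)
edge 2: e_2 = (+2.76, +1.24);  n_2 = (+0.4098, -0.9122)
∠(n_1, n_2) = 49.10°
δ = |180° − 49.10°| = 130.90°
130.90° > 2α = 28.07°  →  invalid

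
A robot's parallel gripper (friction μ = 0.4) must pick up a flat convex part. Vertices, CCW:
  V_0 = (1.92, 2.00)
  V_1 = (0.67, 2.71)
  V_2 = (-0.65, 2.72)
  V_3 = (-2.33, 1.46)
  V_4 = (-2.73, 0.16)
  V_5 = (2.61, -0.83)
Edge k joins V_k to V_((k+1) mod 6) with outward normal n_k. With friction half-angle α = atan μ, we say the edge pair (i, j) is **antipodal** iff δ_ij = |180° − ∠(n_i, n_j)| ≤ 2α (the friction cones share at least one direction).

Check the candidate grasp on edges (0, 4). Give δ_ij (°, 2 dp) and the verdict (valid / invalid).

δ = 19.09°, valid

α = atan 0.4 = 21.80°;  2α = 43.60°
edge 0: e_0 = (-1.25, +0.71);  n_0 = (+0.4939, +0.8695)
edge 4: e_4 = (+5.34, -0.99);  n_4 = (-0.1823, -0.9832)
∠(n_0, n_4) = 160.91°
δ = |180° − 160.91°| = 19.09°
19.09° ≤ 2α = 43.60°  →  valid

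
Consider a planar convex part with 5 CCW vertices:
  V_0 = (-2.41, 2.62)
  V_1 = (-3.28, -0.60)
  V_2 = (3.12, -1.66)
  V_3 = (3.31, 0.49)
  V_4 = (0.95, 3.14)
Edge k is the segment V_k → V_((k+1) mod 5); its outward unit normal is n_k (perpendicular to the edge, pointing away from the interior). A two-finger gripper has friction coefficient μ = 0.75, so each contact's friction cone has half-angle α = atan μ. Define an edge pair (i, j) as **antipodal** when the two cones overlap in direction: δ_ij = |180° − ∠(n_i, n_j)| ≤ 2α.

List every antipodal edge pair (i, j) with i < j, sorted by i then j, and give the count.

count = 4; pairs: (0,2), (0,3), (1,3), (1,4)

α = atan 0.75 = 36.87°;  2α = 73.74°
n_0 = (-0.9654, +0.2608)
n_1 = (-0.1634, -0.9866)
n_2 = (+0.9961, -0.0880)
n_3 = (+0.7468, +0.6651)
n_4 = (-0.1529, +0.9882)
  (0,1): δ = 84.28°  ·
  (0,2): δ = 10.07°  ✓
  (0,3): δ = 56.81°  ✓
  (0,4): δ = 113.92°  ·
  (1,2): δ = 85.65°  ·
  (1,3): δ = 38.91°  ✓
  (1,4): δ = 18.20°  ✓
  (2,3): δ = 133.26°  ·
  (2,4): δ = 76.15°  ·
  (3,4): δ = 122.89°  ·
antipodal pairs: 4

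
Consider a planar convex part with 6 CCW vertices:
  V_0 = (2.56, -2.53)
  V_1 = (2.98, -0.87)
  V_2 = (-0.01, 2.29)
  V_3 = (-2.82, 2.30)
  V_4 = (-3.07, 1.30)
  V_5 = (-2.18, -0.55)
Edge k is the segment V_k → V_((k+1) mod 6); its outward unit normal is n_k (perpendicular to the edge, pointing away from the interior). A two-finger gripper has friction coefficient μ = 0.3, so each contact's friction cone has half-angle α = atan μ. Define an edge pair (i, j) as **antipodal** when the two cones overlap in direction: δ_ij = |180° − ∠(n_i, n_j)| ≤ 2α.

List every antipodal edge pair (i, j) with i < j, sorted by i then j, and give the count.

count = 4; pairs: (0,3), (1,4), (1,5), (2,5)

α = atan 0.3 = 16.70°;  2α = 33.40°
n_0 = (+0.9695, -0.2453)
n_1 = (+0.7264, +0.6873)
n_2 = (+0.0036, +1.0000)
n_3 = (-0.9701, +0.2425)
n_4 = (-0.9011, -0.4335)
n_5 = (-0.3854, -0.9227)
  (0,1): δ = 122.38°  ·
  (0,2): δ = 76.01°  ·
  (0,3): δ = 0.16°  ✓
  (0,4): δ = 39.89°  ·
  (0,5): δ = 81.53°  ·
  (1,2): δ = 133.62°  ·
  (1,3): δ = 57.45°  ·
  (1,4): δ = 17.73°  ✓
  (1,5): δ = 23.91°  ✓
  (2,3): δ = 103.83°  ·
  (2,4): δ = 64.10°  ·
  (2,5): δ = 22.47°  ✓
  (3,4): δ = 140.27°  ·
  (3,5): δ = 98.64°  ·
  (4,5): δ = 138.36°  ·
antipodal pairs: 4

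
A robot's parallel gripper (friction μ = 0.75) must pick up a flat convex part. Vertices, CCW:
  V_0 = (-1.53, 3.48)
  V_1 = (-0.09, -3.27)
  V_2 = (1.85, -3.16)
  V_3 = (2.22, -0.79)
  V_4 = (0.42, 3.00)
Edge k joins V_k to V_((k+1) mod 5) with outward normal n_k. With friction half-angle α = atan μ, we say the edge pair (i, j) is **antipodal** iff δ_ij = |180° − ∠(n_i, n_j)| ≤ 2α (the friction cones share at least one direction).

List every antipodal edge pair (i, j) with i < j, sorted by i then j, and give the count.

count = 5; pairs: (0,2), (0,3), (0,4), (1,3), (1,4)

α = atan 0.75 = 36.87°;  2α = 73.74°
n_0 = (-0.9780, -0.2086)
n_1 = (+0.0566, -0.9984)
n_2 = (+0.9880, -0.1542)
n_3 = (+0.9033, +0.4290)
n_4 = (+0.2390, +0.9710)
  (0,1): δ = 98.80°  ·
  (0,2): δ = 20.92°  ✓
  (0,3): δ = 13.36°  ✓
  (0,4): δ = 64.13°  ✓
  (1,2): δ = 102.12°  ·
  (1,3): δ = 67.84°  ✓
  (1,4): δ = 17.07°  ✓
  (2,3): δ = 145.72°  ·
  (2,4): δ = 94.96°  ·
  (3,4): δ = 129.23°  ·
antipodal pairs: 5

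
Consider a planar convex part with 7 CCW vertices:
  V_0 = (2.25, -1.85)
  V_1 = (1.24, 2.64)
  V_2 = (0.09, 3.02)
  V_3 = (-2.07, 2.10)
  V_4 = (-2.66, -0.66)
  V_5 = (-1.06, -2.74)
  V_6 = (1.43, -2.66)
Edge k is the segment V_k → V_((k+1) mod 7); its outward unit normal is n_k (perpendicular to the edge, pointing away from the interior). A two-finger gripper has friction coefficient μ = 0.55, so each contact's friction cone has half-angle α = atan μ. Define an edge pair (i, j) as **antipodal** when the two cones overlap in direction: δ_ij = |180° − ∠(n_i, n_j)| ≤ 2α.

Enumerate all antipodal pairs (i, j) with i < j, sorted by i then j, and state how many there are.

count = 7; pairs: (0,3), (0,4), (1,4), (1,5), (2,5), (2,6), (3,6)

α = atan 0.55 = 28.81°;  2α = 57.62°
n_0 = (+0.9756, +0.2195)
n_1 = (+0.3137, +0.9495)
n_2 = (-0.3919, +0.9200)
n_3 = (-0.9779, +0.2090)
n_4 = (-0.7926, -0.6097)
n_5 = (+0.0321, -0.9995)
n_6 = (+0.7028, -0.7114)
  (0,1): δ = 120.96°  ·
  (0,2): δ = 79.61°  ·
  (0,3): δ = 24.74°  ✓
  (0,4): δ = 24.89°  ✓
  (0,5): δ = 79.16°  ·
  (0,6): δ = 121.97°  ·
  (1,2): δ = 138.64°  ·
  (1,3): δ = 83.78°  ·
  (1,4): δ = 34.15°  ✓
  (1,5): δ = 20.13°  ✓
  (1,6): δ = 62.93°  ·
  (2,3): δ = 125.14°  ·
  (2,4): δ = 75.50°  ·
  (2,5): δ = 21.23°  ✓
  (2,6): δ = 21.58°  ✓
  (3,4): δ = 130.37°  ·
  (3,5): δ = 76.09°  ·
  (3,6): δ = 33.29°  ✓
  (4,5): δ = 125.73°  ·
  (4,6): δ = 82.92°  ·
  (5,6): δ = 137.19°  ·
antipodal pairs: 7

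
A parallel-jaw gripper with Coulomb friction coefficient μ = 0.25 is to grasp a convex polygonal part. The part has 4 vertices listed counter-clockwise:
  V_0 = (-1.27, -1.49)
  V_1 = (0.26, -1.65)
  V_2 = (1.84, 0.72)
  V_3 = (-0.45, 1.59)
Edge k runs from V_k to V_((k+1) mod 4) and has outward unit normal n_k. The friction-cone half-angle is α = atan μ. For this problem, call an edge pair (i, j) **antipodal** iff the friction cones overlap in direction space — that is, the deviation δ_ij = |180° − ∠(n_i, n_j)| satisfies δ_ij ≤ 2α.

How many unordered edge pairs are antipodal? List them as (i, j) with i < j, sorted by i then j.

α = atan 0.25 = 14.04°;  2α = 28.07°
n_0 = (-0.1040, -0.9946)
n_1 = (+0.8321, -0.5547)
n_2 = (+0.3551, +0.9348)
n_3 = (-0.9663, +0.2573)
  (0,1): δ = 117.72°  ·
  (0,2): δ = 14.83°  ✓
  (0,3): δ = 81.06°  ·
  (1,2): δ = 77.11°  ·
  (1,3): δ = 18.78°  ✓
  (2,3): δ = 84.11°  ·
antipodal pairs: 2

count = 2; pairs: (0,2), (1,3)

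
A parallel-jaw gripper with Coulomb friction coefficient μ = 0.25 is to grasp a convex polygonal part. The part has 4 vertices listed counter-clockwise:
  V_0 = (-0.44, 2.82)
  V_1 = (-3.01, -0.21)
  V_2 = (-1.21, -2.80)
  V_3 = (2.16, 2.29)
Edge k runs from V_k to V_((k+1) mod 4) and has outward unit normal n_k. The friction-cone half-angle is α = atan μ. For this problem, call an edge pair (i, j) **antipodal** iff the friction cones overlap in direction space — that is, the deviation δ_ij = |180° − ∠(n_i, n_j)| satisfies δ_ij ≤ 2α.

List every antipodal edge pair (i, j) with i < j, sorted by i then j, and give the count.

count = 1; pairs: (0,2)

α = atan 0.25 = 14.04°;  2α = 28.07°
n_0 = (-0.7626, +0.6468)
n_1 = (-0.8212, -0.5707)
n_2 = (+0.8338, -0.5521)
n_3 = (+0.1997, +0.9798)
  (0,1): δ = 104.90°  ·
  (0,2): δ = 6.80°  ✓
  (0,3): δ = 118.78°  ·
  (1,2): δ = 68.31°  ·
  (1,3): δ = 43.68°  ·
  (2,3): δ = 68.01°  ·
antipodal pairs: 1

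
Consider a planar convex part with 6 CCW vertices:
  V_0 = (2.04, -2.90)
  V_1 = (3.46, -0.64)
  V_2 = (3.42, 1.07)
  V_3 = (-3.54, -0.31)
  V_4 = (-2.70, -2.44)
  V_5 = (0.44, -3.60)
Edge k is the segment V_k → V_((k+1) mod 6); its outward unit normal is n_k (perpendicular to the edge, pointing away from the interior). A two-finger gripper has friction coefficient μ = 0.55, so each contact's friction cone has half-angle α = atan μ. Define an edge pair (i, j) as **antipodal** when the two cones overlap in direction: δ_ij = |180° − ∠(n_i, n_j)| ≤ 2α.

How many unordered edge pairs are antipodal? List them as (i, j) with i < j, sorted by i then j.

count = 5; pairs: (0,2), (0,3), (1,3), (2,4), (2,5)

α = atan 0.55 = 28.81°;  2α = 57.62°
n_0 = (+0.8467, -0.5320)
n_1 = (+0.9997, +0.0234)
n_2 = (-0.1945, +0.9809)
n_3 = (-0.9303, -0.3669)
n_4 = (-0.3465, -0.9380)
n_5 = (+0.4008, -0.9162)
  (0,1): δ = 146.52°  ·
  (0,2): δ = 46.64°  ✓
  (0,3): δ = 53.66°  ✓
  (0,4): δ = 101.87°  ·
  (0,5): δ = 145.77°  ·
  (1,2): δ = 80.13°  ·
  (1,3): δ = 20.18°  ✓
  (1,4): δ = 68.38°  ·
  (1,5): δ = 112.29°  ·
  (2,3): δ = 79.69°  ·
  (2,4): δ = 31.49°  ✓
  (2,5): δ = 12.41°  ✓
  (3,4): δ = 131.80°  ·
  (3,5): δ = 87.89°  ·
  (4,5): δ = 136.10°  ·
antipodal pairs: 5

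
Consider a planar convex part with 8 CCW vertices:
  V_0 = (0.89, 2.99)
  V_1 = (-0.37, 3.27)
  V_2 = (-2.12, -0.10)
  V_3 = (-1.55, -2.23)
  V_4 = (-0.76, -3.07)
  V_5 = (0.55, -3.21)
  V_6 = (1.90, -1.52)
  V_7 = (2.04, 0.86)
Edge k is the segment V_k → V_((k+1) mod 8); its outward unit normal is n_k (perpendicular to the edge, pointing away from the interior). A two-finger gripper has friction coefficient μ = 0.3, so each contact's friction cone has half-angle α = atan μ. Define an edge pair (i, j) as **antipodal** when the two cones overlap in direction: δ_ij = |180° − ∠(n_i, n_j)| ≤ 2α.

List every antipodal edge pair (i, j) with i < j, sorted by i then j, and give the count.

α = atan 0.3 = 16.70°;  2α = 33.40°
n_0 = (+0.2169, +0.9762)
n_1 = (-0.8875, +0.4609)
n_2 = (-0.9660, -0.2585)
n_3 = (-0.7285, -0.6851)
n_4 = (-0.1063, -0.9943)
n_5 = (+0.7813, -0.6241)
n_6 = (+0.9983, -0.0587)
n_7 = (+0.8799, +0.4751)
  (0,1): δ = 104.91°  ·
  (0,2): δ = 62.49°  ·
  (0,3): δ = 34.23°  ·
  (0,4): δ = 6.43°  ✓
  (0,5): δ = 63.91°  ·
  (0,6): δ = 99.16°  ·
  (0,7): δ = 130.89°  ·
  (1,2): δ = 137.58°  ·
  (1,3): δ = 109.31°  ·
  (1,4): δ = 68.66°  ·
  (1,5): δ = 11.18°  ✓
  (1,6): δ = 24.08°  ✓
  (1,7): δ = 55.81°  ·
  (2,3): δ = 151.74°  ·
  (2,4): δ = 111.08°  ·
  (2,5): δ = 53.60°  ·
  (2,6): δ = 18.35°  ✓
  (2,7): δ = 13.38°  ✓
  (3,4): δ = 139.34°  ·
  (3,5): δ = 81.86°  ·
  (3,6): δ = 46.61°  ·
  (3,7): δ = 14.88°  ✓
  (4,5): δ = 122.52°  ·
  (4,6): δ = 87.27°  ·
  (4,7): δ = 55.54°  ·
  (5,6): δ = 144.75°  ·
  (5,7): δ = 113.02°  ·
  (6,7): δ = 148.27°  ·
antipodal pairs: 6

count = 6; pairs: (0,4), (1,5), (1,6), (2,6), (2,7), (3,7)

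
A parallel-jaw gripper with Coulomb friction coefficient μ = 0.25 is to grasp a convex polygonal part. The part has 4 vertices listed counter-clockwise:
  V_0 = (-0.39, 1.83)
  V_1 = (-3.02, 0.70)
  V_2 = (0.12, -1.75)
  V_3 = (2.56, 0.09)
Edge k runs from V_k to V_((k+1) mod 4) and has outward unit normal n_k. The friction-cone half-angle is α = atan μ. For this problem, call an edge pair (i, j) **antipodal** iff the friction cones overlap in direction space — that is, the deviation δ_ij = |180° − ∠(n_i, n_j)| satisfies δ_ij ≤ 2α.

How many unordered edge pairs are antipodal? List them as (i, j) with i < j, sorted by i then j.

count = 2; pairs: (0,2), (1,3)

α = atan 0.25 = 14.04°;  2α = 28.07°
n_0 = (-0.3948, +0.9188)
n_1 = (-0.6152, -0.7884)
n_2 = (+0.6021, -0.7984)
n_3 = (+0.5080, +0.8613)
  (0,1): δ = 61.21°  ·
  (0,2): δ = 13.77°  ✓
  (0,3): δ = 126.22°  ·
  (1,2): δ = 105.02°  ·
  (1,3): δ = 7.43°  ✓
  (2,3): δ = 67.55°  ·
antipodal pairs: 2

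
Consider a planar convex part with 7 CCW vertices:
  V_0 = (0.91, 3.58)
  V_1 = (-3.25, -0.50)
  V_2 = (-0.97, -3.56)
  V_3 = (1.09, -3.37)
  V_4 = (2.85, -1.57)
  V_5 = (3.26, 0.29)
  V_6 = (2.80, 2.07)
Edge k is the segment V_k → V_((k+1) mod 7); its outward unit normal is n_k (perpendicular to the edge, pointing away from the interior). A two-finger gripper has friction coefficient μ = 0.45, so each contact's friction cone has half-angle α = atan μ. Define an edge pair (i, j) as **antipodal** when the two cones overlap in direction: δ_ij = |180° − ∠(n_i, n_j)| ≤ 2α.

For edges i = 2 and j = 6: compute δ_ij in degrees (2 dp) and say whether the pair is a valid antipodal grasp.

α = atan 0.45 = 24.23°;  2α = 48.46°
edge 2: e_2 = (+2.06, +0.19);  n_2 = (+0.0918, -0.9958)
edge 6: e_6 = (-1.89, +1.51);  n_6 = (+0.6242, +0.7813)
∠(n_2, n_6) = 136.11°
δ = |180° − 136.11°| = 43.89°
43.89° ≤ 2α = 48.46°  →  valid

δ = 43.89°, valid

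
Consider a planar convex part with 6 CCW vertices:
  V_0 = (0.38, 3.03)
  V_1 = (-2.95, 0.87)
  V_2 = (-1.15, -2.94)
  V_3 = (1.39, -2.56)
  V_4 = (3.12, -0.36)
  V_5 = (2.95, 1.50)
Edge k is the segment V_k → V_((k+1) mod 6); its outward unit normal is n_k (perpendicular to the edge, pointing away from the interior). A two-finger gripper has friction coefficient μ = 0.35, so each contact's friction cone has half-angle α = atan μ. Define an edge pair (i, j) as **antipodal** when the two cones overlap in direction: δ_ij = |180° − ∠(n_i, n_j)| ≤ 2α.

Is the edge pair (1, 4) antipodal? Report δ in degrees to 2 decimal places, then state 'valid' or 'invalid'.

α = atan 0.35 = 19.29°;  2α = 38.58°
edge 1: e_1 = (+1.80, -3.81);  n_1 = (-0.9042, -0.4272)
edge 4: e_4 = (-0.17, +1.86);  n_4 = (+0.9958, +0.0910)
∠(n_1, n_4) = 159.93°
δ = |180° − 159.93°| = 20.07°
20.07° ≤ 2α = 38.58°  →  valid

δ = 20.07°, valid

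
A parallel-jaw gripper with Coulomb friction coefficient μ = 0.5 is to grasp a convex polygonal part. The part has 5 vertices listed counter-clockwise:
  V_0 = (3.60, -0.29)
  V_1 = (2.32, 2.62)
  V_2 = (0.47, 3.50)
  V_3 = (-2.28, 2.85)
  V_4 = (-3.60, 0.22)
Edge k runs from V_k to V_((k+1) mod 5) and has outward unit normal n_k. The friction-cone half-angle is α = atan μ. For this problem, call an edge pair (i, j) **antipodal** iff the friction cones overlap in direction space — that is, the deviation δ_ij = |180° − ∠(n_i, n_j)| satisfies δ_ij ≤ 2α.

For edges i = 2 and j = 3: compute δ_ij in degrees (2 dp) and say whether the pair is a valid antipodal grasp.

δ = 129.95°, invalid

α = atan 0.5 = 26.57°;  2α = 53.13°
edge 2: e_2 = (-2.75, -0.65);  n_2 = (-0.2300, +0.9732)
edge 3: e_3 = (-1.32, -2.63);  n_3 = (-0.8937, +0.4486)
∠(n_2, n_3) = 50.05°
δ = |180° − 50.05°| = 129.95°
129.95° > 2α = 53.13°  →  invalid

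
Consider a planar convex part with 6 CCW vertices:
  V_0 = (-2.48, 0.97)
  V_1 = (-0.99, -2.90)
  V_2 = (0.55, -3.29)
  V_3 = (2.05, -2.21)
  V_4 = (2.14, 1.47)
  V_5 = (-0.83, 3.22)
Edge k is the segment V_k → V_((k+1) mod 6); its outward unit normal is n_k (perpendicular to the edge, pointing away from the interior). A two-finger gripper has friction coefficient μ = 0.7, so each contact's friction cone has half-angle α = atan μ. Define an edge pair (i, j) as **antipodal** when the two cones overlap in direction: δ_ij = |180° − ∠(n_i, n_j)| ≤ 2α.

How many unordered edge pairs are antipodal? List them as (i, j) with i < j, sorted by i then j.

count = 7; pairs: (0,3), (0,4), (1,4), (1,5), (2,4), (2,5), (3,5)

α = atan 0.7 = 34.99°;  2α = 69.98°
n_0 = (-0.9332, -0.3593)
n_1 = (-0.2455, -0.9694)
n_2 = (+0.5843, -0.8115)
n_3 = (+0.9997, -0.0244)
n_4 = (+0.5077, +0.8616)
n_5 = (-0.8064, +0.5914)
  (0,1): δ = 125.27°  ·
  (0,2): δ = 75.30°  ·
  (0,3): δ = 22.46°  ✓
  (0,4): δ = 38.43°  ✓
  (0,5): δ = 122.69°  ·
  (1,2): δ = 130.03°  ·
  (1,3): δ = 77.19°  ·
  (1,4): δ = 16.30°  ✓
  (1,5): δ = 67.96°  ✓
  (2,3): δ = 127.15°  ·
  (2,4): δ = 66.26°  ✓
  (2,5): δ = 17.99°  ✓
  (3,4): δ = 119.11°  ·
  (3,5): δ = 34.85°  ✓
  (4,5): δ = 95.75°  ·
antipodal pairs: 7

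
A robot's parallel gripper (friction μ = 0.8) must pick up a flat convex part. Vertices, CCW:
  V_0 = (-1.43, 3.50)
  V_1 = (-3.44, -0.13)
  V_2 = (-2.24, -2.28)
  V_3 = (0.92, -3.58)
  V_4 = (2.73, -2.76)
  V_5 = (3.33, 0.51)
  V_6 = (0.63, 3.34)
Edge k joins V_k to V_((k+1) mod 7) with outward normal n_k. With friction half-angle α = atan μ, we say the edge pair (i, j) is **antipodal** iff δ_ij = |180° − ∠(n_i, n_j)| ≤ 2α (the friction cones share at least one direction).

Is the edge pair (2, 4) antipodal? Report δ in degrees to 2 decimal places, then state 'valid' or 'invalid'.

δ = 78.04°, invalid

α = atan 0.8 = 38.66°;  2α = 77.32°
edge 2: e_2 = (+3.16, -1.30);  n_2 = (-0.3805, -0.9248)
edge 4: e_4 = (+0.60, +3.27);  n_4 = (+0.9836, -0.1805)
∠(n_2, n_4) = 101.96°
δ = |180° − 101.96°| = 78.04°
78.04° > 2α = 77.32°  →  invalid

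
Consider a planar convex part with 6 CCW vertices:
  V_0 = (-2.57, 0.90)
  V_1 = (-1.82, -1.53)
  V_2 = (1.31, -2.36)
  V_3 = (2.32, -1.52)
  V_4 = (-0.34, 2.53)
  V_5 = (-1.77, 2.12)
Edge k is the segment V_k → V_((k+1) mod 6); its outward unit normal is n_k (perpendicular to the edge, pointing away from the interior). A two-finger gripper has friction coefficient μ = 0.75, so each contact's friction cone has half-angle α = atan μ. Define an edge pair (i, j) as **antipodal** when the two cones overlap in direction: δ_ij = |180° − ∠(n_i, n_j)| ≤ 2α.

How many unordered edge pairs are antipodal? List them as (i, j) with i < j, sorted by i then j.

α = atan 0.75 = 36.87°;  2α = 73.74°
n_0 = (-0.9555, -0.2949)
n_1 = (-0.2563, -0.9666)
n_2 = (+0.6394, -0.7688)
n_3 = (+0.8358, +0.5490)
n_4 = (-0.2756, +0.9613)
n_5 = (-0.8362, +0.5484)
  (0,1): δ = 122.00°  ·
  (0,2): δ = 67.40°  ✓
  (0,3): δ = 16.14°  ✓
  (0,4): δ = 88.85°  ·
  (0,5): δ = 129.59°  ·
  (1,2): δ = 125.40°  ·
  (1,3): δ = 41.85°  ✓
  (1,4): δ = 30.85°  ✓
  (1,5): δ = 71.60°  ✓
  (2,3): δ = 96.45°  ·
  (2,4): δ = 23.75°  ✓
  (2,5): δ = 17.00°  ✓
  (3,4): δ = 107.30°  ·
  (3,5): δ = 66.55°  ✓
  (4,5): δ = 139.25°  ·
antipodal pairs: 8

count = 8; pairs: (0,2), (0,3), (1,3), (1,4), (1,5), (2,4), (2,5), (3,5)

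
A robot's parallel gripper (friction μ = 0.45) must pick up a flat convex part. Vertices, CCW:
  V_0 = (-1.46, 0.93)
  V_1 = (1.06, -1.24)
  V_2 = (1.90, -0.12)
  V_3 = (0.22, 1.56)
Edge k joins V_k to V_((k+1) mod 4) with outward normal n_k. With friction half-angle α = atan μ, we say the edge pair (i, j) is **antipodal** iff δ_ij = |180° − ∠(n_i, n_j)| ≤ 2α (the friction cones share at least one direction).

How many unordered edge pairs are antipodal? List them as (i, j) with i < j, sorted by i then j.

α = atan 0.45 = 24.23°;  2α = 48.46°
n_0 = (-0.6525, -0.7578)
n_1 = (+0.8000, -0.6000)
n_2 = (+0.7071, +0.7071)
n_3 = (-0.3511, +0.9363)
  (0,1): δ = 86.14°  ·
  (0,2): δ = 4.27°  ✓
  (0,3): δ = 61.29°  ·
  (1,2): δ = 98.13°  ·
  (1,3): δ = 32.57°  ✓
  (2,3): δ = 114.44°  ·
antipodal pairs: 2

count = 2; pairs: (0,2), (1,3)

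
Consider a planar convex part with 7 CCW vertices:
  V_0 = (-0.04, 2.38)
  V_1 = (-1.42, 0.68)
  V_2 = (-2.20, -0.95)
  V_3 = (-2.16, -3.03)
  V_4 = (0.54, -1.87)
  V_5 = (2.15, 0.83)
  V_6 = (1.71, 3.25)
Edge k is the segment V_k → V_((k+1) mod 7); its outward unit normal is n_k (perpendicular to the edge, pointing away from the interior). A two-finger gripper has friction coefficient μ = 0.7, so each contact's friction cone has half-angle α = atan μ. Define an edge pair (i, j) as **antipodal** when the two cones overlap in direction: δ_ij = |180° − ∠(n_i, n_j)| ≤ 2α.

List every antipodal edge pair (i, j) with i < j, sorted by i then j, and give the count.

count = 11; pairs: (0,3), (0,4), (0,5), (1,3), (1,4), (1,5), (2,3), (2,4), (2,5), (3,6), (4,6)

α = atan 0.7 = 34.99°;  2α = 69.98°
n_0 = (-0.7764, +0.6302)
n_1 = (-0.9020, +0.4317)
n_2 = (-0.9998, -0.0192)
n_3 = (+0.3947, -0.9188)
n_4 = (+0.8589, -0.5122)
n_5 = (+0.9839, +0.1789)
n_6 = (-0.4452, +0.8954)
  (0,1): δ = 166.50°  ·
  (0,2): δ = 139.83°  ·
  (0,3): δ = 27.68°  ✓
  (0,4): δ = 8.26°  ✓
  (0,5): δ = 49.37°  ✓
  (0,6): δ = 155.50°  ·
  (1,2): δ = 153.33°  ·
  (1,3): δ = 41.18°  ✓
  (1,4): δ = 5.24°  ✓
  (1,5): δ = 35.88°  ✓
  (1,6): δ = 142.01°  ·
  (2,3): δ = 67.85°  ✓
  (2,4): δ = 31.91°  ✓
  (2,5): δ = 9.20°  ✓
  (2,6): δ = 115.33°  ·
  (3,4): δ = 144.06°  ·
  (3,5): δ = 102.94°  ·
  (3,6): δ = 3.18°  ✓
  (4,5): δ = 138.89°  ·
  (4,6): δ = 32.76°  ✓
  (5,6): δ = 73.87°  ·
antipodal pairs: 11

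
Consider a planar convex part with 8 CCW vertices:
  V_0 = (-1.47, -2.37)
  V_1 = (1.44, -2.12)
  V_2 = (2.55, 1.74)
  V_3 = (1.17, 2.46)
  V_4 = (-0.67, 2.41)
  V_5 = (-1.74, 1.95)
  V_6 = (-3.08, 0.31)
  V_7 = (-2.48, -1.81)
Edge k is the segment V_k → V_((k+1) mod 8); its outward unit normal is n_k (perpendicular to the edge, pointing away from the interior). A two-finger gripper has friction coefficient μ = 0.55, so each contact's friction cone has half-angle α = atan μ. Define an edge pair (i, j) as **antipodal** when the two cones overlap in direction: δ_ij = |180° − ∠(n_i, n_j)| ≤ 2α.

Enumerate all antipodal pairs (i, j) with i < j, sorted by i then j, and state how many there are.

count = 11; pairs: (0,2), (0,3), (0,4), (0,5), (1,4), (1,5), (1,6), (2,6), (2,7), (3,7), (4,7)

α = atan 0.55 = 28.81°;  2α = 57.62°
n_0 = (+0.0856, -0.9963)
n_1 = (+0.9611, -0.2764)
n_2 = (+0.4626, +0.8866)
n_3 = (-0.0272, +0.9996)
n_4 = (-0.3950, +0.9187)
n_5 = (-0.7744, +0.6327)
n_6 = (-0.9622, -0.2723)
n_7 = (-0.4849, -0.8746)
  (0,1): δ = 110.95°  ·
  (0,2): δ = 32.46°  ✓
  (0,3): δ = 3.35°  ✓
  (0,4): δ = 18.35°  ✓
  (0,5): δ = 45.84°  ✓
  (0,6): δ = 100.89°  ·
  (0,7): δ = 146.08°  ·
  (1,2): δ = 101.51°  ·
  (1,3): δ = 72.40°  ·
  (1,4): δ = 50.69°  ✓
  (1,5): δ = 23.21°  ✓
  (1,6): δ = 31.85°  ✓
  (1,7): δ = 77.04°  ·
  (2,3): δ = 150.89°  ·
  (2,4): δ = 129.18°  ·
  (2,5): δ = 101.70°  ·
  (2,6): δ = 46.64°  ✓
  (2,7): δ = 1.45°  ✓
  (3,4): δ = 158.29°  ·
  (3,5): δ = 130.81°  ·
  (3,6): δ = 75.75°  ·
  (3,7): δ = 30.56°  ✓
  (4,5): δ = 152.51°  ·
  (4,6): δ = 97.46°  ·
  (4,7): δ = 52.27°  ✓
  (5,6): δ = 124.95°  ·
  (5,7): δ = 79.76°  ·
  (6,7): δ = 134.81°  ·
antipodal pairs: 11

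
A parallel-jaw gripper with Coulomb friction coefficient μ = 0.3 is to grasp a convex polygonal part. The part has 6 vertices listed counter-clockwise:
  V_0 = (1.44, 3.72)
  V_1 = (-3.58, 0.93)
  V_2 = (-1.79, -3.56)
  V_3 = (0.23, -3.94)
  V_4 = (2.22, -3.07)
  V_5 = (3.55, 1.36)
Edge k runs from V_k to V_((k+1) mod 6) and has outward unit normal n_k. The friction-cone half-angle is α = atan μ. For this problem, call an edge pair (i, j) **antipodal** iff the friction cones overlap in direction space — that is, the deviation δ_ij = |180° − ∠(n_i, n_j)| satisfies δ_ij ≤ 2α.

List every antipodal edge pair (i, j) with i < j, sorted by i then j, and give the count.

α = atan 0.3 = 16.70°;  2α = 33.40°
n_0 = (-0.4858, +0.8741)
n_1 = (-0.9289, -0.3703)
n_2 = (-0.1849, -0.9828)
n_3 = (+0.4006, -0.9163)
n_4 = (+0.9578, -0.2875)
n_5 = (+0.7455, +0.6665)
  (0,1): δ = 97.33°  ·
  (0,2): δ = 39.72°  ·
  (0,3): δ = 5.45°  ✓
  (0,4): δ = 44.22°  ·
  (0,5): δ = 102.73°  ·
  (1,2): δ = 122.39°  ·
  (1,3): δ = 88.12°  ·
  (1,4): δ = 38.45°  ·
  (1,5): δ = 20.06°  ✓
  (2,3): δ = 145.73°  ·
  (2,4): δ = 96.06°  ·
  (2,5): δ = 37.55°  ·
  (3,4): δ = 130.33°  ·
  (3,5): δ = 71.82°  ·
  (4,5): δ = 121.49°  ·
antipodal pairs: 2

count = 2; pairs: (0,3), (1,5)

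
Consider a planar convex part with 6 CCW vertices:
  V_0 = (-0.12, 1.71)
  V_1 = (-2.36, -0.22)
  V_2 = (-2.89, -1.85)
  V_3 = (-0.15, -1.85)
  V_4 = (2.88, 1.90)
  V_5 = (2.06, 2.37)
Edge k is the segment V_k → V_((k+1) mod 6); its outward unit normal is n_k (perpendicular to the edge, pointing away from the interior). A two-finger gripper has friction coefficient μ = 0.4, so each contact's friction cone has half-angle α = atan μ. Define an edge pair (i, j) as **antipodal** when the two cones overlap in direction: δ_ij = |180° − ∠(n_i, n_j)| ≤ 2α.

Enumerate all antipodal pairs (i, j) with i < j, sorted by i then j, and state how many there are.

count = 6; pairs: (0,2), (0,3), (1,3), (2,4), (2,5), (3,5)

α = atan 0.4 = 21.80°;  2α = 43.60°
n_0 = (-0.6527, +0.7576)
n_1 = (-0.9510, +0.3092)
n_2 = (+0.0000, -1.0000)
n_3 = (+0.7778, -0.6285)
n_4 = (+0.4973, +0.8676)
n_5 = (-0.2898, +0.9571)
  (0,1): δ = 148.76°  ·
  (0,2): δ = 40.75°  ✓
  (0,3): δ = 10.31°  ✓
  (0,4): δ = 109.43°  ·
  (0,5): δ = 156.10°  ·
  (1,2): δ = 71.99°  ·
  (1,3): δ = 20.93°  ✓
  (1,4): δ = 78.19°  ·
  (1,5): δ = 124.86°  ·
  (2,3): δ = 128.94°  ·
  (2,4): δ = 29.82°  ✓
  (2,5): δ = 16.84°  ✓
  (3,4): δ = 80.88°  ·
  (3,5): δ = 34.22°  ✓
  (4,5): δ = 133.34°  ·
antipodal pairs: 6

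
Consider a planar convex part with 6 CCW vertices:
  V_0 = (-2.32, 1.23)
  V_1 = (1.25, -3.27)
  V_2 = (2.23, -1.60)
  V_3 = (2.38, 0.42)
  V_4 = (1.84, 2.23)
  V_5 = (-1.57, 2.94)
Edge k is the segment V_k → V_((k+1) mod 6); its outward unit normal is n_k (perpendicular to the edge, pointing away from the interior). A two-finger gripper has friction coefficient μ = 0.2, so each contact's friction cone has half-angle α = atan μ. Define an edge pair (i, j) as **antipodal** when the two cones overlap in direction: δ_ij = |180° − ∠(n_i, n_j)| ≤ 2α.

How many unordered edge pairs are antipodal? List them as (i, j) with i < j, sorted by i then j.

α = atan 0.2 = 11.31°;  2α = 22.62°
n_0 = (-0.7834, -0.6215)
n_1 = (+0.8625, -0.5061)
n_2 = (+0.9973, -0.0741)
n_3 = (+0.9583, +0.2859)
n_4 = (+0.2038, +0.9790)
n_5 = (-0.9158, +0.4017)
  (0,1): δ = 68.83°  ·
  (0,2): δ = 42.67°  ·
  (0,3): δ = 21.81°  ✓
  (0,4): δ = 39.81°  ·
  (0,5): δ = 117.89°  ·
  (1,2): δ = 153.84°  ·
  (1,3): δ = 132.98°  ·
  (1,4): δ = 71.36°  ·
  (1,5): δ = 6.72°  ✓
  (2,3): δ = 159.14°  ·
  (2,4): δ = 97.51°  ·
  (2,5): δ = 19.44°  ✓
  (3,4): δ = 118.37°  ·
  (3,5): δ = 40.29°  ·
  (4,5): δ = 101.92°  ·
antipodal pairs: 3

count = 3; pairs: (0,3), (1,5), (2,5)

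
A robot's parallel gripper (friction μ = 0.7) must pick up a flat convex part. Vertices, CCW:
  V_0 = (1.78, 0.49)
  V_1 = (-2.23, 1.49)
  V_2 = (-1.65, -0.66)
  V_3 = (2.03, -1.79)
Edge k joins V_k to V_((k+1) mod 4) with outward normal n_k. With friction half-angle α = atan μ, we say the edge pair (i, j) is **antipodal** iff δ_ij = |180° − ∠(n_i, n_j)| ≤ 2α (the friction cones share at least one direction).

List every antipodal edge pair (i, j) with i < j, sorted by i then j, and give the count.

α = atan 0.7 = 34.99°;  2α = 69.98°
n_0 = (+0.2420, +0.9703)
n_1 = (-0.9655, -0.2605)
n_2 = (-0.2935, -0.9559)
n_3 = (+0.9940, +0.1090)
  (0,1): δ = 60.90°  ✓
  (0,2): δ = 3.07°  ✓
  (0,3): δ = 110.26°  ·
  (1,2): δ = 122.17°  ·
  (1,3): δ = 8.84°  ✓
  (2,3): δ = 66.67°  ✓
antipodal pairs: 4

count = 4; pairs: (0,1), (0,2), (1,3), (2,3)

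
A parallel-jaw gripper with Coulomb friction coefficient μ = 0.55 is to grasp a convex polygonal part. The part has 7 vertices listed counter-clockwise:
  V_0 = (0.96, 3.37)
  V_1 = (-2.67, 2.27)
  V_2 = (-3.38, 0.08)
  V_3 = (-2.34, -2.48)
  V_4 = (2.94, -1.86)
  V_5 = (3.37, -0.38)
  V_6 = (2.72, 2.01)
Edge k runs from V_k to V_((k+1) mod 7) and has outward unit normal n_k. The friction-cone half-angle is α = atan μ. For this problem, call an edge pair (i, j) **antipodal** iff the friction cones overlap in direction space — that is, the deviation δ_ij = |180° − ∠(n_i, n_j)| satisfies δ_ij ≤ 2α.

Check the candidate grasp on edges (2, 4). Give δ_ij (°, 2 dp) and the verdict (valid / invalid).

α = atan 0.55 = 28.81°;  2α = 57.62°
edge 2: e_2 = (+1.04, -2.56);  n_2 = (-0.9265, -0.3764)
edge 4: e_4 = (+0.43, +1.48);  n_4 = (+0.9603, -0.2790)
∠(n_2, n_4) = 141.69°
δ = |180° − 141.69°| = 38.31°
38.31° ≤ 2α = 57.62°  →  valid

δ = 38.31°, valid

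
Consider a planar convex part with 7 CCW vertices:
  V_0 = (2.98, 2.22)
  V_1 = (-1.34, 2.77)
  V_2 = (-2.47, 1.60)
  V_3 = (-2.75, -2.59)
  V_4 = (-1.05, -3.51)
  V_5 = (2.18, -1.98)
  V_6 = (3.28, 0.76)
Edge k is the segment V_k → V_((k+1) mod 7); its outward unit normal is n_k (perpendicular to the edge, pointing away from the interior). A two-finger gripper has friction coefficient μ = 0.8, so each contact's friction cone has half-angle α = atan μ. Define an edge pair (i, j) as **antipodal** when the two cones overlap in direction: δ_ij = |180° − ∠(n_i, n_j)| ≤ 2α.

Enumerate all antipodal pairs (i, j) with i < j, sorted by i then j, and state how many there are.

count = 11; pairs: (0,3), (0,4), (0,5), (1,3), (1,4), (1,5), (1,6), (2,4), (2,5), (2,6), (3,6)

α = atan 0.8 = 38.66°;  2α = 77.32°
n_0 = (+0.1263, +0.9920)
n_1 = (-0.7193, +0.6947)
n_2 = (-0.9978, +0.0667)
n_3 = (-0.4759, -0.8795)
n_4 = (+0.4281, -0.9037)
n_5 = (+0.9280, -0.3726)
n_6 = (+0.9795, +0.2013)
  (0,1): δ = 126.75°  ·
  (0,2): δ = 86.57°  ·
  (0,3): δ = 21.17°  ✓
  (0,4): δ = 32.60°  ✓
  (0,5): δ = 75.38°  ✓
  (0,6): δ = 108.87°  ·
  (1,2): δ = 139.82°  ·
  (1,3): δ = 74.42°  ✓
  (1,4): δ = 20.65°  ✓
  (1,5): δ = 22.13°  ✓
  (1,6): δ = 55.62°  ✓
  (2,3): δ = 114.60°  ·
  (2,4): δ = 60.83°  ✓
  (2,5): δ = 18.05°  ✓
  (2,6): δ = 15.43°  ✓
  (3,4): δ = 126.23°  ·
  (3,5): δ = 83.45°  ·
  (3,6): δ = 49.97°  ✓
  (4,5): δ = 137.22°  ·
  (4,6): δ = 103.73°  ·
  (5,6): δ = 146.52°  ·
antipodal pairs: 11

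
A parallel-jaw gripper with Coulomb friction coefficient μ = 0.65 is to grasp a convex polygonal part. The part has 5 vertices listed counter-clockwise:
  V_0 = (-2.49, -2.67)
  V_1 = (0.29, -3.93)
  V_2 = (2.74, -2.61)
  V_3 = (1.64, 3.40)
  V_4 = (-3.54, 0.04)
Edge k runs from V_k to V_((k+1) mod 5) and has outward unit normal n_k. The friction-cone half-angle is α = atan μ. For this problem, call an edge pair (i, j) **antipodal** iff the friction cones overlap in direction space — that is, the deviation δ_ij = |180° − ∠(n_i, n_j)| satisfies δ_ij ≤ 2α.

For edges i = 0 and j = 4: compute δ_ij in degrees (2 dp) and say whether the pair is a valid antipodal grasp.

δ = 135.56°, invalid

α = atan 0.65 = 33.02°;  2α = 66.05°
edge 0: e_0 = (+2.78, -1.26);  n_0 = (-0.4128, -0.9108)
edge 4: e_4 = (+1.05, -2.71);  n_4 = (-0.9325, -0.3613)
∠(n_0, n_4) = 44.44°
δ = |180° − 44.44°| = 135.56°
135.56° > 2α = 66.05°  →  invalid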